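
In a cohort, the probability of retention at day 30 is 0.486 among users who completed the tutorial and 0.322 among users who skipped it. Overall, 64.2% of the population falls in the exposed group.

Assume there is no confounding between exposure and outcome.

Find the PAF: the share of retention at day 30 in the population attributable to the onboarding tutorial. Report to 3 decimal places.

Let p₁ = 0.486, p₀ = 0.322.
Overall risk P(Y=1) = π·p₁ + (1−π)·p₀ = 0.642×0.486 + 0.358×0.322 = 0.42729.
Under exogeneity, PAF = [P(Y=1) − p₀] / P(Y=1).
PAF = (0.42729 − 0.322) / 0.42729 ≈ 0.2464

PAF ≈ 0.246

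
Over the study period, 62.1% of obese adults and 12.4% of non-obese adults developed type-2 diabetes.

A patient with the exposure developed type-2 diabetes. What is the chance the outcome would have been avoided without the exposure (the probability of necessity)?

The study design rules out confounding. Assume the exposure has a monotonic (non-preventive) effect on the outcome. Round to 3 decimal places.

PN ≈ 0.800

p₁ = 0.621, p₀ = 0.124.
Under exogeneity and monotonicity, PN = (p₁ − p₀) / p₁.
PN = (0.621 − 0.124) / 0.621 = 0.497 / 0.621 ≈ 0.8003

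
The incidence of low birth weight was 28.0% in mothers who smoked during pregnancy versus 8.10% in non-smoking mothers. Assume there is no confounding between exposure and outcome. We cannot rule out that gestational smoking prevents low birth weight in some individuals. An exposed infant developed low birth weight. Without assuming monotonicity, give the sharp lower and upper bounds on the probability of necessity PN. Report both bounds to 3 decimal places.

0.711 ≤ PN ≤ 1.000

p₁ = 0.28, p₀ = 0.081.
Under exogeneity alone the bounds on PN are max{0,(p₁−p₀)/p₁} ≤ PN ≤ min{1,(1−p₀)/p₁}.
  lower = (p₁ − p₀)/p₁ = 0.199 / 0.28 ≈ 0.7107
  upper = min{1, (1 − p₀)/p₁} = 0.919 / 0.28 ≈ 3.2821 → capped at 1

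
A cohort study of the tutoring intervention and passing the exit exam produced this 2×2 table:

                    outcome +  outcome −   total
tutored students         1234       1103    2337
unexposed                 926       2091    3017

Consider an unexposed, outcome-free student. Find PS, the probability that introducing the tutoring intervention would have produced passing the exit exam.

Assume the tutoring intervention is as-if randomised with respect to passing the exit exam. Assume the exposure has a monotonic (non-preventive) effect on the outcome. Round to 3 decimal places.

PS ≈ 0.319

p₁ = P(outcome | exposed) = 1234/2337 = 0.52803
p₀ = P(outcome | unexposed) = 926/3017 = 0.30693
Under exogeneity and monotonicity, PS = (p₁ − p₀) / (1 − p₀).
PS = (0.52803 − 0.30693) / (1 − 0.30693) = 0.2211 / 0.69307 ≈ 0.3190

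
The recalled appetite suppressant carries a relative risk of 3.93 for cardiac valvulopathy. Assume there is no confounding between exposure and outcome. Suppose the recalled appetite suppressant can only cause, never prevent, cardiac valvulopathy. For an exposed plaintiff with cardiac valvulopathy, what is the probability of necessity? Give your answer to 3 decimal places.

Under exogeneity and monotonicity, PN = (RR − 1) / RR = 1 − 1/RR.
PN = (3.93 − 1) / 3.93 = 2.93 / 3.93 ≈ 0.7455

PN ≈ 0.746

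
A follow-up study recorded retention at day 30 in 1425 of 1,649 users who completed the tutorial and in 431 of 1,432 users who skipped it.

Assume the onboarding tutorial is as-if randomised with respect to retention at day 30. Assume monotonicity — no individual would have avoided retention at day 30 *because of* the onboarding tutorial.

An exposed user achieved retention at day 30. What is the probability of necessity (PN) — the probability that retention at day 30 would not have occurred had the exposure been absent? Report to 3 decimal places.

PN ≈ 0.652

p₁ = P(outcome | exposed) = 1425/1649 = 0.86416
p₀ = P(outcome | unexposed) = 431/1432 = 0.30098
Under exogeneity and monotonicity, PN = (p₁ − p₀) / p₁.
PN = (0.86416 − 0.30098) / 0.86416 = 0.56318 / 0.86416 ≈ 0.6517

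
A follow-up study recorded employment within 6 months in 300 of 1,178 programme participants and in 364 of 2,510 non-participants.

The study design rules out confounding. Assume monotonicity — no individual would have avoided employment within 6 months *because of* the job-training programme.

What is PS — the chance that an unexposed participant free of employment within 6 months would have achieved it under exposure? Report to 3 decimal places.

p₁ = P(outcome | exposed) = 300/1178 = 0.25467
p₀ = P(outcome | unexposed) = 364/2510 = 0.14502
Under exogeneity and monotonicity, PS = (p₁ − p₀) / (1 − p₀).
PS = (0.25467 − 0.14502) / (1 − 0.14502) = 0.10965 / 0.85498 ≈ 0.1282

PS ≈ 0.128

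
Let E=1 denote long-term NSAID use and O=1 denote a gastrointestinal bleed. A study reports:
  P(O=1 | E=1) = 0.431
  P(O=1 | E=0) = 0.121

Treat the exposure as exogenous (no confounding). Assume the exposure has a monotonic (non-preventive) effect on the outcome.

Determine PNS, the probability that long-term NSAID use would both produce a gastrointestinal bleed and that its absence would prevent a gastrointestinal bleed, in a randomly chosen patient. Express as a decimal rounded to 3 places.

Let p₁ = 0.431, p₀ = 0.121.
Under exogeneity and monotonicity, PNS = p₁ − p₀.
PNS = 0.431 − 0.121 = 0.31

PNS ≈ 0.310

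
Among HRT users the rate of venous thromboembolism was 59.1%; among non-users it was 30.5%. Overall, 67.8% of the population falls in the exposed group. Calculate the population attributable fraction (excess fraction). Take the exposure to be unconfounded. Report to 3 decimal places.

p₁ = 0.591, p₀ = 0.305.
Overall risk P(Y=1) = π·p₁ + (1−π)·p₀ = 0.678×0.591 + 0.322×0.305 = 0.49891.
Under exogeneity, PAF = [P(Y=1) − p₀] / P(Y=1).
PAF = (0.49891 − 0.305) / 0.49891 ≈ 0.3887

PAF ≈ 0.389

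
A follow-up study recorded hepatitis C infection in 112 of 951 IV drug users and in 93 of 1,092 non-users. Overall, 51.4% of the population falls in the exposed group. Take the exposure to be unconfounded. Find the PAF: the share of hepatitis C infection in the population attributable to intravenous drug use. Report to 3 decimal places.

PAF ≈ 0.164

p₁ = P(outcome | exposed) = 112/951 = 0.11777
p₀ = P(outcome | unexposed) = 93/1092 = 0.085165
Overall risk P(Y=1) = π·p₁ + (1−π)·p₀ = 0.514×0.11777 + 0.486×0.085165 = 0.10192.
Under exogeneity, PAF = [P(Y=1) − p₀] / P(Y=1).
PAF = (0.10192 − 0.085165) / 0.10192 ≈ 0.1644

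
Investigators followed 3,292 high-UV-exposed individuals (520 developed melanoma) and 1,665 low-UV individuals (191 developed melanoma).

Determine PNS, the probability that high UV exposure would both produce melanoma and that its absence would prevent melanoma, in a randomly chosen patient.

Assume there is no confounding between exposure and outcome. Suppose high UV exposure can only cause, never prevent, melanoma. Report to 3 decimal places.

p₁ = P(outcome | exposed) = 520/3292 = 0.15796
p₀ = P(outcome | unexposed) = 191/1665 = 0.11471
Under exogeneity and monotonicity, PNS = p₁ − p₀.
PNS = 0.15796 − 0.11471 = 0.043244

PNS ≈ 0.043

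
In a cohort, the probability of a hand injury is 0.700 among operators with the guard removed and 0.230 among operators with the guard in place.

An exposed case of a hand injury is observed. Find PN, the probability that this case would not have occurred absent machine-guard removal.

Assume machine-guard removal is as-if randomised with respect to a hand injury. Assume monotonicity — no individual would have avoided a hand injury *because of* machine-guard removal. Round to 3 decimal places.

PN ≈ 0.671

Let p₁ = 0.7, p₀ = 0.23.
Under exogeneity and monotonicity, PN = (p₁ − p₀) / p₁.
PN = (0.7 − 0.23) / 0.7 = 0.47 / 0.7 ≈ 0.6714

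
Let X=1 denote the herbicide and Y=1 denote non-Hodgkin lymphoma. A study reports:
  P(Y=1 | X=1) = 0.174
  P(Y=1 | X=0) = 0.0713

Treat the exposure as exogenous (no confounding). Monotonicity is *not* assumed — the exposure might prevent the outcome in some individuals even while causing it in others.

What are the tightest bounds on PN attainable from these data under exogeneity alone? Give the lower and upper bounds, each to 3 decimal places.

0.590 ≤ PN ≤ 1.000

Let p₁ = 0.174, p₀ = 0.0713.
Under exogeneity alone the bounds on PN are max{0,(p₁−p₀)/p₁} ≤ PN ≤ min{1,(1−p₀)/p₁}.
  lower = (p₁ − p₀)/p₁ = 0.1027 / 0.174 ≈ 0.5902
  upper = min{1, (1 − p₀)/p₁} = 0.9287 / 0.174 ≈ 5.3374 → capped at 1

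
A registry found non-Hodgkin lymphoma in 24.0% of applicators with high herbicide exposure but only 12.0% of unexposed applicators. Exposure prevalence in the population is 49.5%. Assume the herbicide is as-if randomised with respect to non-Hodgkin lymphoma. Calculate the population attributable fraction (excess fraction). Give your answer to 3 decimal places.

p₁ = 0.24, p₀ = 0.12.
Overall risk P(Y=1) = π·p₁ + (1−π)·p₀ = 0.495×0.24 + 0.505×0.12 = 0.1794.
Under exogeneity, PAF = [P(Y=1) − p₀] / P(Y=1).
PAF = (0.1794 − 0.12) / 0.1794 ≈ 0.3311

PAF ≈ 0.331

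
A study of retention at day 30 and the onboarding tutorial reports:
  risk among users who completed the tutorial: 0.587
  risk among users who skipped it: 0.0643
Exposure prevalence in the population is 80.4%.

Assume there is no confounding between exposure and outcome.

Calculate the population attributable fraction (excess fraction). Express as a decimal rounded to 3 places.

Let p₁ = 0.587, p₀ = 0.0643.
Overall risk P(Y=1) = π·p₁ + (1−π)·p₀ = 0.804×0.587 + 0.196×0.0643 = 0.48455.
Under exogeneity, PAF = [P(Y=1) − p₀] / P(Y=1).
PAF = (0.48455 − 0.0643) / 0.48455 ≈ 0.8673

PAF ≈ 0.867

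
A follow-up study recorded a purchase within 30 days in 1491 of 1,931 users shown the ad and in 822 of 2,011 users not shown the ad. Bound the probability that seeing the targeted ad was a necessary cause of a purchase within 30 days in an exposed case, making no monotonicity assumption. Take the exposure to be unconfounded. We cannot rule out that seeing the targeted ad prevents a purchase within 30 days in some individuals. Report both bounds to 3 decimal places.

p₁ = P(outcome | exposed) = 1491/1931 = 0.77214
p₀ = P(outcome | unexposed) = 822/2011 = 0.40875
Under exogeneity alone the bounds on PN are max{0,(p₁−p₀)/p₁} ≤ PN ≤ min{1,(1−p₀)/p₁}.
  lower = (p₁ − p₀)/p₁ = 0.36339 / 0.77214 ≈ 0.4706
  upper = min{1, (1 − p₀)/p₁} = 0.59125 / 0.77214 ≈ 0.7657

0.471 ≤ PN ≤ 0.766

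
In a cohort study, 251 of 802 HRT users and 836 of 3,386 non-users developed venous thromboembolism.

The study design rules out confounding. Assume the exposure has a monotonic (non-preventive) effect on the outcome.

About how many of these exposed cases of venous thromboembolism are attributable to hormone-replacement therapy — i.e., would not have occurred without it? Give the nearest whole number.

p₁ = P(outcome | exposed) = 251/802 = 0.31297
p₀ = P(outcome | unexposed) = 836/3386 = 0.2469
PN = (p₁ − p₀)/p₁ = (0.31297 − 0.2469) / 0.31297 ≈ 0.21110.
Attributable cases ≈ PN × (exposed cases) = 0.21110 × 251 ≈ 52.99.

about 53 cases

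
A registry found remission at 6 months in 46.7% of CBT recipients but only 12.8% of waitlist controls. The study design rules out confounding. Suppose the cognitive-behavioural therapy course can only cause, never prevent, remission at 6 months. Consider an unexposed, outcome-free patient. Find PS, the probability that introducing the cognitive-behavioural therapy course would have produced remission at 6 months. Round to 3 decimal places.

p₁ = 0.467, p₀ = 0.128.
Under exogeneity and monotonicity, PS = (p₁ − p₀) / (1 − p₀).
PS = (0.467 − 0.128) / (1 − 0.128) = 0.339 / 0.872 ≈ 0.3888

PS ≈ 0.389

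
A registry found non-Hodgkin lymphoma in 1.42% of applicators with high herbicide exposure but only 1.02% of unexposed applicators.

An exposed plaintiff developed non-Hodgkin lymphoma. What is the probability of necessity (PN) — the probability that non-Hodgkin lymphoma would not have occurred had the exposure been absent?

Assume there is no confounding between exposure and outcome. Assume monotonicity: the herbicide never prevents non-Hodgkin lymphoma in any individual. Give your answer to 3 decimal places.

PN ≈ 0.282

p₁ = 0.0142, p₀ = 0.0102.
Under exogeneity and monotonicity, PN = (p₁ − p₀) / p₁.
PN = (0.0142 − 0.0102) / 0.0142 = 0.004 / 0.0142 ≈ 0.2817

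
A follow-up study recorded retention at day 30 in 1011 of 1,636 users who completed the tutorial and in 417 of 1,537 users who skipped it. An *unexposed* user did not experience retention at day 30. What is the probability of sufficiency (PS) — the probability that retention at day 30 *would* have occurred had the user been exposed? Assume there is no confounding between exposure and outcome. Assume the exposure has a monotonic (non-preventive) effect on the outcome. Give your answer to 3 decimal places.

PS ≈ 0.476

p₁ = P(outcome | exposed) = 1011/1636 = 0.61797
p₀ = P(outcome | unexposed) = 417/1537 = 0.27131
Under exogeneity and monotonicity, PS = (p₁ − p₀) / (1 − p₀).
PS = (0.61797 − 0.27131) / (1 − 0.27131) = 0.34666 / 0.72869 ≈ 0.4757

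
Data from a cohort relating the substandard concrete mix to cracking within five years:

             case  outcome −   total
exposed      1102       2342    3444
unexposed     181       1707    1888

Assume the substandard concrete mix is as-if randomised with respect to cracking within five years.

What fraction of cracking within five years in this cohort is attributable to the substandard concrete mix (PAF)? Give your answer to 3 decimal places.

PAF ≈ 0.602

p₁ = P(outcome | exposed) = 1102/3444 = 0.31998
p₀ = P(outcome | unexposed) = 181/1888 = 0.095869
Exposure prevalence π = 3444/5332 = 0.64591; overall risk P(Y=1) = 0.24062.
Under exogeneity, PAF = [P(Y=1) − p₀]/P(Y=1).
PAF = (0.24062 − 0.095869) / 0.24062 ≈ 0.6016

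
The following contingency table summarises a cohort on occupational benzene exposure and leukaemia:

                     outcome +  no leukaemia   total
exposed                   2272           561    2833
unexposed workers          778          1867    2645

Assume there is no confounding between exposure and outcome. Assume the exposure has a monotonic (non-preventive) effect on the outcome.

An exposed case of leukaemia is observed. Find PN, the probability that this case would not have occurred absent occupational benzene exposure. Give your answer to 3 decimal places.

p₁ = P(outcome | exposed) = 2272/2833 = 0.80198
p₀ = P(outcome | unexposed) = 778/2645 = 0.29414
Under exogeneity and monotonicity, PN = (p₁ − p₀)/p₁.
PN = (0.80198 − 0.29414) / 0.80198 ≈ 0.6332

PN ≈ 0.633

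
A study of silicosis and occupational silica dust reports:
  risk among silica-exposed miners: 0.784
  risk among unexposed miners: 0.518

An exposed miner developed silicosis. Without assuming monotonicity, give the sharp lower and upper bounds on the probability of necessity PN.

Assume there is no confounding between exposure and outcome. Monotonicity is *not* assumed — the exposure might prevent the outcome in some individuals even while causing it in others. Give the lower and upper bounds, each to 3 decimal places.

Let p₁ = 0.784, p₀ = 0.518.
Under exogeneity alone the bounds on PN are max{0,(p₁−p₀)/p₁} ≤ PN ≤ min{1,(1−p₀)/p₁}.
  lower = (p₁ − p₀)/p₁ = 0.266 / 0.784 ≈ 0.3393
  upper = min{1, (1 − p₀)/p₁} = 0.482 / 0.784 ≈ 0.6148

0.339 ≤ PN ≤ 0.615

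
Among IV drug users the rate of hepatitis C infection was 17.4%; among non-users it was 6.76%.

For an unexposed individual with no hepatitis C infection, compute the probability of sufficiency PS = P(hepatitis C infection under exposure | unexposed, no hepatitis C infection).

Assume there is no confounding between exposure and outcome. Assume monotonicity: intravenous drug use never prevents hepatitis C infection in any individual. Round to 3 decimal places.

PS ≈ 0.114

p₁ = 0.174, p₀ = 0.0676.
Under exogeneity and monotonicity, PS = (p₁ − p₀) / (1 − p₀).
PS = (0.174 − 0.0676) / (1 − 0.0676) = 0.1064 / 0.9324 ≈ 0.1141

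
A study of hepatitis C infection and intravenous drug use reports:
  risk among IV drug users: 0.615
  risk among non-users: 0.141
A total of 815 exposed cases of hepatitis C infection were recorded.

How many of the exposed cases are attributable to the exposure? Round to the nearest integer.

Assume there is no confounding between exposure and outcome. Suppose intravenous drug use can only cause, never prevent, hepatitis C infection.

Let p₁ = 0.615, p₀ = 0.141.
PN = (p₁ − p₀)/p₁ = (0.615 − 0.141) / 0.615 ≈ 0.77073.
Attributable cases ≈ PN × (exposed cases) = 0.77073 × 815 ≈ 628.15.

about 628 cases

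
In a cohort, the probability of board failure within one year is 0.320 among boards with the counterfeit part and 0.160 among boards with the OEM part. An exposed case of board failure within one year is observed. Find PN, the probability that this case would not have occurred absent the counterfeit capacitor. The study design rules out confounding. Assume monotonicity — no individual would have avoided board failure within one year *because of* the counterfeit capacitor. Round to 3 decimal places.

PN ≈ 0.500

Let p₁ = 0.32, p₀ = 0.16.
Under exogeneity and monotonicity, PN = (p₁ − p₀) / p₁.
PN = (0.32 − 0.16) / 0.32 = 0.16 / 0.32 ≈ 0.5000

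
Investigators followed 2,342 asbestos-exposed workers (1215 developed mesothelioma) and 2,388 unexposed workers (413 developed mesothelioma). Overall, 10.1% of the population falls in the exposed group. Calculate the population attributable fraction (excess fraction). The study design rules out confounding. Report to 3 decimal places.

p₁ = P(outcome | exposed) = 1215/2342 = 0.51879
p₀ = P(outcome | unexposed) = 413/2388 = 0.17295
Overall risk P(Y=1) = π·p₁ + (1−π)·p₀ = 0.101×0.51879 + 0.899×0.17295 = 0.20788.
Under exogeneity, PAF = [P(Y=1) − p₀] / P(Y=1).
PAF = (0.20788 − 0.17295) / 0.20788 ≈ 0.1680

PAF ≈ 0.168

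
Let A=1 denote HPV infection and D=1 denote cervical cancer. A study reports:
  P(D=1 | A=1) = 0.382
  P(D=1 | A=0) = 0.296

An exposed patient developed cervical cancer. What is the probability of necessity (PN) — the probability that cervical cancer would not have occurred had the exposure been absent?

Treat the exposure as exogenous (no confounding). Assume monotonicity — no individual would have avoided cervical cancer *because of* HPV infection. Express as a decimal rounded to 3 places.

PN ≈ 0.225

Let p₁ = 0.382, p₀ = 0.296.
Under exogeneity and monotonicity, PN = (p₁ − p₀) / p₁.
PN = (0.382 − 0.296) / 0.382 = 0.086 / 0.382 ≈ 0.2251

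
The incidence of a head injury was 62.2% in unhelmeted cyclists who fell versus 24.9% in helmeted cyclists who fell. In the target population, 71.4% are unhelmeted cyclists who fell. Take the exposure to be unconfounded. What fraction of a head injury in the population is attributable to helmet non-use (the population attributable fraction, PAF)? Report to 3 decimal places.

p₁ = 0.622, p₀ = 0.249.
Overall risk P(Y=1) = π·p₁ + (1−π)·p₀ = 0.714×0.622 + 0.286×0.249 = 0.51532.
Under exogeneity, PAF = [P(Y=1) − p₀] / P(Y=1).
PAF = (0.51532 − 0.249) / 0.51532 ≈ 0.5168

PAF ≈ 0.517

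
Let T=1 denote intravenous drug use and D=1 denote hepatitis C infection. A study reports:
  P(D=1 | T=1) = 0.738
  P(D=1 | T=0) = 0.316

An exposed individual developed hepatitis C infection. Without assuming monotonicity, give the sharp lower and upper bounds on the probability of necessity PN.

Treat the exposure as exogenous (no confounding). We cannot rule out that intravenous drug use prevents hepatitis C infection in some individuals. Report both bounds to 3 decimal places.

0.572 ≤ PN ≤ 0.927

Let p₁ = 0.738, p₀ = 0.316.
Under exogeneity alone the bounds on PN are max{0,(p₁−p₀)/p₁} ≤ PN ≤ min{1,(1−p₀)/p₁}.
  lower = (p₁ − p₀)/p₁ = 0.422 / 0.738 ≈ 0.5718
  upper = min{1, (1 − p₀)/p₁} = 0.684 / 0.738 ≈ 0.9268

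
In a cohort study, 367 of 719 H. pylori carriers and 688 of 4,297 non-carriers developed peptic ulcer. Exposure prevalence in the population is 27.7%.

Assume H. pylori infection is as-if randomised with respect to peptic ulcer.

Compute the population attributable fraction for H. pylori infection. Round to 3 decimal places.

p₁ = P(outcome | exposed) = 367/719 = 0.51043
p₀ = P(outcome | unexposed) = 688/4297 = 0.16011
Overall risk P(Y=1) = π·p₁ + (1−π)·p₀ = 0.277×0.51043 + 0.723×0.16011 = 0.25715.
Under exogeneity, PAF = [P(Y=1) − p₀] / P(Y=1).
PAF = (0.25715 − 0.16011) / 0.25715 ≈ 0.3774

PAF ≈ 0.377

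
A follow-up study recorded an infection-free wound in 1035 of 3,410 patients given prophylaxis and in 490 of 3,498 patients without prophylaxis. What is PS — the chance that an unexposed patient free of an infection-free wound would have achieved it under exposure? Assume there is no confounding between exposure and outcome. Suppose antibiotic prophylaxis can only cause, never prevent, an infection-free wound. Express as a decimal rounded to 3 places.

PS ≈ 0.190

p₁ = P(outcome | exposed) = 1035/3410 = 0.30352
p₀ = P(outcome | unexposed) = 490/3498 = 0.14008
Under exogeneity and monotonicity, PS = (p₁ − p₀) / (1 − p₀).
PS = (0.30352 − 0.14008) / (1 − 0.14008) = 0.16344 / 0.85992 ≈ 0.1901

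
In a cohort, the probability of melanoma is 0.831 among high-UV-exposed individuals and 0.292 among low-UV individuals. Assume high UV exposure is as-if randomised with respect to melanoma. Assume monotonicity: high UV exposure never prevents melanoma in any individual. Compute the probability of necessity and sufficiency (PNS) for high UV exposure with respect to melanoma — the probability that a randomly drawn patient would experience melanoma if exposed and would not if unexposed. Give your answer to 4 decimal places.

Let p₁ = 0.831, p₀ = 0.292.
Under exogeneity and monotonicity, PNS = p₁ − p₀.
PNS = 0.831 − 0.292 = 0.539

PNS ≈ 0.5390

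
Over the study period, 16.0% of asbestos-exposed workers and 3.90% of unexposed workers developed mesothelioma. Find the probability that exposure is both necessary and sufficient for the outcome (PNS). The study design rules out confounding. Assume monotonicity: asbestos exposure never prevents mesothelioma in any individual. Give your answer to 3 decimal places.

p₁ = 0.16, p₀ = 0.039.
Under exogeneity and monotonicity, PNS = p₁ − p₀.
PNS = 0.16 − 0.039 = 0.121

PNS ≈ 0.121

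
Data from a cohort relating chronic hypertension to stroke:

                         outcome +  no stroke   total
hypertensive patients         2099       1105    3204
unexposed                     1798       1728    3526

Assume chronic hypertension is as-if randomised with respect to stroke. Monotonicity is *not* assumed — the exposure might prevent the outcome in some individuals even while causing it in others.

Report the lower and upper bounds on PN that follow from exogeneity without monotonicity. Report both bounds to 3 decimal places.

p₁ = P(outcome | exposed) = 2099/3204 = 0.65512
p₀ = P(outcome | unexposed) = 1798/3526 = 0.50993
Under exogeneity alone the bounds on PN are max{0,(p₁−p₀)/p₁} ≤ PN ≤ min{1,(1−p₀)/p₁}.
  lower = (p₁ − p₀)/p₁ = 0.14519 / 0.65512 ≈ 0.2216
  upper = min{1, (1 − p₀)/p₁} = 0.49007 / 0.65512 ≈ 0.7481

0.222 ≤ PN ≤ 0.748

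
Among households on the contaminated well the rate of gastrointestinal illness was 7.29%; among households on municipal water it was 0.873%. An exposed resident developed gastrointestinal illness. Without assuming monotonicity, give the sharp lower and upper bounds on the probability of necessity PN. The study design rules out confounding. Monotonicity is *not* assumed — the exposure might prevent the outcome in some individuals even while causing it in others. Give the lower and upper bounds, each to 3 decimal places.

0.880 ≤ PN ≤ 1.000

p₁ = 0.0729, p₀ = 0.00873.
Under exogeneity alone the bounds on PN are max{0,(p₁−p₀)/p₁} ≤ PN ≤ min{1,(1−p₀)/p₁}.
  lower = (p₁ − p₀)/p₁ = 0.06417 / 0.0729 ≈ 0.8802
  upper = min{1, (1 − p₀)/p₁} = 0.99127 / 0.0729 ≈ 13.5977 → capped at 1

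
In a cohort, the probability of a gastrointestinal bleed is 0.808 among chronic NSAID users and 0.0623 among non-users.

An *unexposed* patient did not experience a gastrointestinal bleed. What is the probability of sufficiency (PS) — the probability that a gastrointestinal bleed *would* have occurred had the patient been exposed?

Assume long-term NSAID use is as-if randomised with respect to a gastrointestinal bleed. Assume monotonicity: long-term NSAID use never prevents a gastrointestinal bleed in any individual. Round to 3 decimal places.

Let p₁ = 0.808, p₀ = 0.0623.
Under exogeneity and monotonicity, PS = (p₁ − p₀) / (1 − p₀).
PS = (0.808 − 0.0623) / (1 − 0.0623) = 0.7457 / 0.9377 ≈ 0.7952

PS ≈ 0.795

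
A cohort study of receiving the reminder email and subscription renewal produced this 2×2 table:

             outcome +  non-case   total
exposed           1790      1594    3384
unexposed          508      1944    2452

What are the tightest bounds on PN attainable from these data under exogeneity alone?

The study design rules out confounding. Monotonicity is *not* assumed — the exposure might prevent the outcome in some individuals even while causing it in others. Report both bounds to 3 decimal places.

0.608 ≤ PN ≤ 1.000

p₁ = P(outcome | exposed) = 1790/3384 = 0.52896
p₀ = P(outcome | unexposed) = 508/2452 = 0.20718
Under exogeneity alone the bounds on PN are max{0,(p₁−p₀)/p₁} ≤ PN ≤ min{1,(1−p₀)/p₁}.
  lower = (p₁ − p₀)/p₁ = 0.32178 / 0.52896 ≈ 0.6083
  upper = min{1, (1 − p₀)/p₁} = 0.79282 / 0.52896 ≈ 1.4988 → capped at 1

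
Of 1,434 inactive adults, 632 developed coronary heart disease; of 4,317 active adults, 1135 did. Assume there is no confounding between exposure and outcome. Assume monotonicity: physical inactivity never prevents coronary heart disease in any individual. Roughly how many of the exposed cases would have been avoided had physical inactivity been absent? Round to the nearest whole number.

p₁ = P(outcome | exposed) = 632/1434 = 0.44073
p₀ = P(outcome | unexposed) = 1135/4317 = 0.26291
PN = (p₁ − p₀)/p₁ = (0.44073 − 0.26291) / 0.44073 ≈ 0.40345.
Attributable cases ≈ PN × (exposed cases) = 0.40345 × 632 ≈ 254.98.

about 255 cases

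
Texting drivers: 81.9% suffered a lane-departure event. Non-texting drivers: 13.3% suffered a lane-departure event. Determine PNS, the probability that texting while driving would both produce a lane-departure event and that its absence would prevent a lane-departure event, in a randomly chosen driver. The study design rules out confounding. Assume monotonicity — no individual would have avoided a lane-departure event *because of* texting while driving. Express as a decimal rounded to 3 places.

p₁ = 0.819, p₀ = 0.133.
Under exogeneity and monotonicity, PNS = p₁ − p₀.
PNS = 0.819 − 0.133 = 0.686

PNS ≈ 0.686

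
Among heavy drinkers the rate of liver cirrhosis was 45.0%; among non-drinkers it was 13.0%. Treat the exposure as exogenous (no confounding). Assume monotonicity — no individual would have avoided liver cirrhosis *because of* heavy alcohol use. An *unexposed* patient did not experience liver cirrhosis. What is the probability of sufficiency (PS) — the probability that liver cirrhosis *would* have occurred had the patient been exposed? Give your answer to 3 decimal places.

PS ≈ 0.368

p₁ = 0.45, p₀ = 0.13.
Under exogeneity and monotonicity, PS = (p₁ − p₀) / (1 − p₀).
PS = (0.45 − 0.13) / (1 − 0.13) = 0.32 / 0.87 ≈ 0.3678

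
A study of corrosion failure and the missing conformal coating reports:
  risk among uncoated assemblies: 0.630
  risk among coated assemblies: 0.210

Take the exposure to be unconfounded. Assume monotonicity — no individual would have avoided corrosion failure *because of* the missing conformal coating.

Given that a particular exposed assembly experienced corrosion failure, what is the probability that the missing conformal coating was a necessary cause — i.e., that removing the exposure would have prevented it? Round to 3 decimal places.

PN ≈ 0.667

Let p₁ = 0.63, p₀ = 0.21.
Under exogeneity and monotonicity, PN = (p₁ − p₀) / p₁.
PN = (0.63 − 0.21) / 0.63 = 0.42 / 0.63 ≈ 0.6667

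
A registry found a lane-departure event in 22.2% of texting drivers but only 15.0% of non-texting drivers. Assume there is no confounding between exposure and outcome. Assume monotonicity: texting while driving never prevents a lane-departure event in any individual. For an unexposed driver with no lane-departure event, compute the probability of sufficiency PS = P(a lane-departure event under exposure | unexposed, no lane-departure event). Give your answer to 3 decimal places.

p₁ = 0.222, p₀ = 0.15.
Under exogeneity and monotonicity, PS = (p₁ − p₀) / (1 − p₀).
PS = (0.222 − 0.15) / (1 − 0.15) = 0.072 / 0.85 ≈ 0.0847

PS ≈ 0.085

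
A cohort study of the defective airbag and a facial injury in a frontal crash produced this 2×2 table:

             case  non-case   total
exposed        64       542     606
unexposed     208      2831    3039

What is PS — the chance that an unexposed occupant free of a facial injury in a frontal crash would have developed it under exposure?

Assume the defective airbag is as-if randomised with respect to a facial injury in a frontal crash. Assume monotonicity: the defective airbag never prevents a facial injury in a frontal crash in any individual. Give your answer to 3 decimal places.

p₁ = P(outcome | exposed) = 64/606 = 0.10561
p₀ = P(outcome | unexposed) = 208/3039 = 0.068444
Under exogeneity and monotonicity, PS = (p₁ − p₀)/(1 − p₀).
PS = (0.10561 − 0.068444) / 0.93156 ≈ 0.0399

PS ≈ 0.040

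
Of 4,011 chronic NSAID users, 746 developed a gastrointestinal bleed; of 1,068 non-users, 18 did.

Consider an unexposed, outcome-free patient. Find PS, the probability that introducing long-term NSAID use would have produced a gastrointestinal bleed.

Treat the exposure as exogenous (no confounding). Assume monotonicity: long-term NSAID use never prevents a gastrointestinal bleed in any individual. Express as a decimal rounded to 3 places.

p₁ = P(outcome | exposed) = 746/4011 = 0.18599
p₀ = P(outcome | unexposed) = 18/1068 = 0.016854
Under exogeneity and monotonicity, PS = (p₁ − p₀) / (1 − p₀).
PS = (0.18599 − 0.016854) / (1 − 0.016854) = 0.16913 / 0.98315 ≈ 0.1720

PS ≈ 0.172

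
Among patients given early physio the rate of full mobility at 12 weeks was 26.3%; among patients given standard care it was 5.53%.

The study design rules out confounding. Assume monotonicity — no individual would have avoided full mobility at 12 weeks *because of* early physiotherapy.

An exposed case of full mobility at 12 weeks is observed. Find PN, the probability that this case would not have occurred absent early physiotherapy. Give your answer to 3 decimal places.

PN ≈ 0.790

p₁ = 0.263, p₀ = 0.0553.
Under exogeneity and monotonicity, PN = (p₁ − p₀) / p₁.
PN = (0.263 − 0.0553) / 0.263 = 0.2077 / 0.263 ≈ 0.7897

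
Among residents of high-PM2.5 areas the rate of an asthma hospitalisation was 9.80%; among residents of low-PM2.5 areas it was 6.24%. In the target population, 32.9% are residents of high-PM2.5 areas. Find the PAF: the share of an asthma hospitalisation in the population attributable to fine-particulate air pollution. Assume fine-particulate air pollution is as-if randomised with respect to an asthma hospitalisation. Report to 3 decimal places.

p₁ = 0.098, p₀ = 0.0624.
Overall risk P(Y=1) = π·p₁ + (1−π)·p₀ = 0.329×0.098 + 0.671×0.0624 = 0.074112.
Under exogeneity, PAF = [P(Y=1) − p₀] / P(Y=1).
PAF = (0.074112 − 0.0624) / 0.074112 ≈ 0.1580

PAF ≈ 0.158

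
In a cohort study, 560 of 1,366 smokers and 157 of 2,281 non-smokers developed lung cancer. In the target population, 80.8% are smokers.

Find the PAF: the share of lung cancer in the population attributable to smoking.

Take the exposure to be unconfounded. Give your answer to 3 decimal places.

p₁ = P(outcome | exposed) = 560/1366 = 0.40996
p₀ = P(outcome | unexposed) = 157/2281 = 0.068829
Overall risk P(Y=1) = π·p₁ + (1−π)·p₀ = 0.808×0.40996 + 0.192×0.068829 = 0.34446.
Under exogeneity, PAF = [P(Y=1) − p₀] / P(Y=1).
PAF = (0.34446 − 0.068829) / 0.34446 ≈ 0.8002

PAF ≈ 0.800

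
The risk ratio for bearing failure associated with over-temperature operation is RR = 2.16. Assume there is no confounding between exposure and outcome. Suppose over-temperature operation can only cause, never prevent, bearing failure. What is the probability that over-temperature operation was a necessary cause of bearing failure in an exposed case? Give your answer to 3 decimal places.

PN ≈ 0.537

Under exogeneity and monotonicity, PN = (RR − 1) / RR = 1 − 1/RR.
PN = (2.16 − 1) / 2.16 = 1.16 / 2.16 ≈ 0.5370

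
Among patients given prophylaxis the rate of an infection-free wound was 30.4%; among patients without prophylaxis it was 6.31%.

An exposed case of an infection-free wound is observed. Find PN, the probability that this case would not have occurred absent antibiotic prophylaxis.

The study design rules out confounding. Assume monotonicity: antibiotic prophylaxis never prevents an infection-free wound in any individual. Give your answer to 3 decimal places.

PN ≈ 0.792

p₁ = 0.304, p₀ = 0.0631.
Under exogeneity and monotonicity, PN = (p₁ − p₀) / p₁.
PN = (0.304 − 0.0631) / 0.304 = 0.2409 / 0.304 ≈ 0.7924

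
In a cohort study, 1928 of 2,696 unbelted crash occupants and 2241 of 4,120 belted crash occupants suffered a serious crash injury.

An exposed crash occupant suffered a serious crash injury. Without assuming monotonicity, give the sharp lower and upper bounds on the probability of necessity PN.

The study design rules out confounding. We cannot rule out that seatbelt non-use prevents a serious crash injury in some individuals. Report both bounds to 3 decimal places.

0.239 ≤ PN ≤ 0.638

p₁ = P(outcome | exposed) = 1928/2696 = 0.71513
p₀ = P(outcome | unexposed) = 2241/4120 = 0.54393
Under exogeneity alone the bounds on PN are max{0,(p₁−p₀)/p₁} ≤ PN ≤ min{1,(1−p₀)/p₁}.
  lower = (p₁ − p₀)/p₁ = 0.1712 / 0.71513 ≈ 0.2394
  upper = min{1, (1 − p₀)/p₁} = 0.45607 / 0.71513 ≈ 0.6377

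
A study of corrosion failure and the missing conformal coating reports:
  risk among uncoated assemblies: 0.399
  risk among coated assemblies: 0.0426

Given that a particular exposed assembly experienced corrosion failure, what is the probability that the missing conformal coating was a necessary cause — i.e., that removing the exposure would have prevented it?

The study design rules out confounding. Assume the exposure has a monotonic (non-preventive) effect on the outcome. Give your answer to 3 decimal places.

Let p₁ = 0.399, p₀ = 0.0426.
Under exogeneity and monotonicity, PN = (p₁ − p₀) / p₁.
PN = (0.399 − 0.0426) / 0.399 = 0.3564 / 0.399 ≈ 0.8932

PN ≈ 0.893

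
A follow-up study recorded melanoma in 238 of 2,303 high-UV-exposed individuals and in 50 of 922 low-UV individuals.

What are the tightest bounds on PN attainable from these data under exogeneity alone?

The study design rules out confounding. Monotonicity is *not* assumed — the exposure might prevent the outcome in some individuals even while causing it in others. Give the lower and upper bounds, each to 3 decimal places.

p₁ = P(outcome | exposed) = 238/2303 = 0.10334
p₀ = P(outcome | unexposed) = 50/922 = 0.05423
Under exogeneity alone the bounds on PN are max{0,(p₁−p₀)/p₁} ≤ PN ≤ min{1,(1−p₀)/p₁}.
  lower = (p₁ − p₀)/p₁ = 0.049114 / 0.10334 ≈ 0.4752
  upper = min{1, (1 − p₀)/p₁} = 0.94577 / 0.10334 ≈ 9.1517 → capped at 1

0.475 ≤ PN ≤ 1.000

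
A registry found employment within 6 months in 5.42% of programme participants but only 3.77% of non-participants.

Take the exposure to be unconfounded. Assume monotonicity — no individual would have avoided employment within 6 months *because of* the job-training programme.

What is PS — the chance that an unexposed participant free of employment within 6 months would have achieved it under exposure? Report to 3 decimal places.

p₁ = 0.0542, p₀ = 0.0377.
Under exogeneity and monotonicity, PS = (p₁ − p₀) / (1 − p₀).
PS = (0.0542 − 0.0377) / (1 − 0.0377) = 0.0165 / 0.9623 ≈ 0.0171

PS ≈ 0.017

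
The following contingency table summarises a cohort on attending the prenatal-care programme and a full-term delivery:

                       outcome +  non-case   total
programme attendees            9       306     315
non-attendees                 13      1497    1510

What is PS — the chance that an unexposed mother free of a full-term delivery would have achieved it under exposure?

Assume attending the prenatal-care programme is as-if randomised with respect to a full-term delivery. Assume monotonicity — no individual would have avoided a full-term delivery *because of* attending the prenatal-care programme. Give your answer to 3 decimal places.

PS ≈ 0.020

p₁ = P(outcome | exposed) = 9/315 = 0.028571
p₀ = P(outcome | unexposed) = 13/1510 = 0.0086093
Under exogeneity and monotonicity, PS = (p₁ − p₀) / (1 − p₀).
PS = (0.028571 − 0.0086093) / (1 − 0.0086093) = 0.019962 / 0.99139 ≈ 0.0201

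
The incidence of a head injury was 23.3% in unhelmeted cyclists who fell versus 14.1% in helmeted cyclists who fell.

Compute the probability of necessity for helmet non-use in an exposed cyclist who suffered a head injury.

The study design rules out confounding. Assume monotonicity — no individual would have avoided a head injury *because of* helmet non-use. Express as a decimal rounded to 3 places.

p₁ = 0.233, p₀ = 0.141.
Under exogeneity and monotonicity, PN = (p₁ − p₀) / p₁.
PN = (0.233 − 0.141) / 0.233 = 0.092 / 0.233 ≈ 0.3948

PN ≈ 0.395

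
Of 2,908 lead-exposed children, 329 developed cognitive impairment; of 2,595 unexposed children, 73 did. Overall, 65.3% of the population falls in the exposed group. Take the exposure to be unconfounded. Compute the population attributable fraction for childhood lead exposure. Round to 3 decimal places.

PAF ≈ 0.664

p₁ = P(outcome | exposed) = 329/2908 = 0.11314
p₀ = P(outcome | unexposed) = 73/2595 = 0.028131
Overall risk P(Y=1) = π·p₁ + (1−π)·p₀ = 0.653×0.11314 + 0.347×0.028131 = 0.083639.
Under exogeneity, PAF = [P(Y=1) − p₀] / P(Y=1).
PAF = (0.083639 − 0.028131) / 0.083639 ≈ 0.6637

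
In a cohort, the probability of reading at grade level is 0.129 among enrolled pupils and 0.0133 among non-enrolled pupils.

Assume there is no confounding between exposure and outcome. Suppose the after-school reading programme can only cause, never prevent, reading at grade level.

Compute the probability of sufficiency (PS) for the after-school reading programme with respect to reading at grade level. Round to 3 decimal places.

Let p₁ = 0.129, p₀ = 0.0133.
Under exogeneity and monotonicity, PS = (p₁ − p₀) / (1 − p₀).
PS = (0.129 − 0.0133) / (1 − 0.0133) = 0.1157 / 0.9867 ≈ 0.1173

PS ≈ 0.117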